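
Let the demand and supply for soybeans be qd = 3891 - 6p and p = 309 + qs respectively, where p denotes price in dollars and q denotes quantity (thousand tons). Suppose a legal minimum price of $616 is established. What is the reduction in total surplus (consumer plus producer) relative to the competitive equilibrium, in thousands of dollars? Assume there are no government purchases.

Rearranging supply gives qs = p - 309. Equilibrium: 3891 - 6p = p - 309, so 4200 = 7p and p* = 600, q* = 291.
Since 616 > 600, the floor is binding.
At p = 616: qd = 3891 - 6·616 = 195 and qs = 616 - 309 = 307.
Quantity traded falls to 195. At q = 195 the demand price is (3891 - 195)/6 = 616 and the supply price is 309 + 195 = 504.
Deadweight loss = ½ · (616 - 504) · (291 - 195) = ½ · 112 · 96 = 5376.

5376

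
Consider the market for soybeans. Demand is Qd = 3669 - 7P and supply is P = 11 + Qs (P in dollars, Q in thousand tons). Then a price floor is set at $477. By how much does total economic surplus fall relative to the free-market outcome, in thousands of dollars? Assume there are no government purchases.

8092

Rearranging supply gives Qs = P - 11. In a free market, 3669 - 7P = P - 11 gives the equilibrium P* = 460, Q* = 449.
Since 477 > 460, the floor is binding.
At P = 477: Qd = 3669 - 7·477 = 330 and Qs = 477 - 11 = 466.
Quantity traded falls to 330. At Q = 330 the demand price is (3669 - 330)/7 = 477 and the supply price is 11 + 330 = 341.
Deadweight loss = ½ · (477 - 341) · (449 - 330) = ½ · 136 · 119 = 8092.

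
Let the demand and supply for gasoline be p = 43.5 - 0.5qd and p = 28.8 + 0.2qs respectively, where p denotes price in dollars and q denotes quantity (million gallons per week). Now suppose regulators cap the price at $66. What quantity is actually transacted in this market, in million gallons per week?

21

Rearranging demand gives qd = 87 - 2p; rearranging supply gives qs = 5p - 144. Setting quantity demanded equal to quantity supplied, 87 - 2p = 5p - 144, gives p* = 33 and q* = 21.
The ceiling of 66 is above the equilibrium price 33, so it is not binding; the market clears at p* = 33, q* = 21.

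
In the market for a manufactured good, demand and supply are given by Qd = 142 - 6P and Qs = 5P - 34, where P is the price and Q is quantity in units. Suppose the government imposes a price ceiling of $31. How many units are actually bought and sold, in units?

46

In a free market, 142 - 6P = 5P - 34 gives the equilibrium P* = 16, Q* = 46.
Since 31 is above P* = 16, the ceiling does not bind and the free-market outcome prevails.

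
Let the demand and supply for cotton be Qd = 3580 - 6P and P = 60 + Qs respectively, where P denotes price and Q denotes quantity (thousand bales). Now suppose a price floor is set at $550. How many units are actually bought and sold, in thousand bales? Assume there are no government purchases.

280

Rearranging supply gives Qs = P - 60. Equilibrium: 3580 - 6P = P - 60, so 3640 = 7P and P* = 520, Q* = 460.
Because the floor (550) lies above the market-clearing price, it is binding.
At P = 550: Qd = 3580 - 6·550 = 280 and Qs = 550 - 60 = 490.
The quantity actually transacted is the short side, demand: 280.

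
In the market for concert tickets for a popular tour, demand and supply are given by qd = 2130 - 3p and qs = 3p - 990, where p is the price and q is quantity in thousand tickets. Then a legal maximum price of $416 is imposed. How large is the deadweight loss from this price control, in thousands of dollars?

Setting quantity demanded equal to quantity supplied, 2130 - 3p = 3p - 990, gives p* = 520 and q* = 570.
The ceiling of 416 is below the equilibrium price 520, so it binds.
At p = 416: qd = 2130 - 3·416 = 882 and qs = 3·416 - 990 = 258.
Quantity traded falls to 258. At q = 258 the demand price is (2130 - 258)/3 = 624 and the supply price is (990 + 258)/3 = 416.
Deadweight loss = ½ · (624 - 416) · (570 - 258) = ½ · 208 · 312 = 32448.

32448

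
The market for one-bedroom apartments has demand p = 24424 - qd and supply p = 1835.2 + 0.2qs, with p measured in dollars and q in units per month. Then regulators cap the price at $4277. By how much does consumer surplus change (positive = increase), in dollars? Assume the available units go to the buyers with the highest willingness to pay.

-5726605.5

Rearranging demand gives qd = 24424 - p; rearranging supply gives qs = 5p - 9176. Without the control the market clears where 24424 - p = 5p - 9176, i.e. p* = 5600 and q* = 18824.
Because the ceiling (4277) lies below the market-clearing price, it is binding.
At p = 4277: qd = 24424 - 4277 = 20147 and qs = 5·4277 - 9176 = 12209.
Consumer surplus without the control is ½ · (24424 - 5600) · 18824 = 177171488.
With the ceiling, 12209 units are sold at 4277 (assume they go to the highest-value buyers). The demand price at q = 12209 is 12215, so CS = ½ · [(24424 - 4277) + (12215 - 4277)] · 12209 = 171444882.5.
Change in consumer surplus = 171444882.5 - 177171488 = -5726605.5.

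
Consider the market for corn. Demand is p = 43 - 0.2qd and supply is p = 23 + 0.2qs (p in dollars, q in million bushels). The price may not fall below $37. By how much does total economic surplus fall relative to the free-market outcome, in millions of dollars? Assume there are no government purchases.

80

Rearranging demand gives qd = 215 - 5p; rearranging supply gives qs = 5p - 115. In a free market, 215 - 5p = 5p - 115 gives the equilibrium p* = 33, q* = 50.
Since 37 > 33, the floor is binding.
At p = 37: qd = 215 - 5·37 = 30 and qs = 5·37 - 115 = 70.
Quantity traded falls to 30. At q = 30 the demand price is (215 - 30)/5 = 37 and the supply price is (115 + 30)/5 = 29.
Deadweight loss = ½ · (37 - 29) · (50 - 30) = ½ · 8 · 20 = 80.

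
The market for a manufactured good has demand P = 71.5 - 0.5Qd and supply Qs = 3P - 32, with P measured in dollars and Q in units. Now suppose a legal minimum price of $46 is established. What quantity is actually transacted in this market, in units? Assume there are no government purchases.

Rearranging demand gives Qd = 143 - 2P. Without the control the market clears where 143 - 2P = 3P - 32, i.e. P* = 35 and Q* = 73.
Because the floor (46) lies above the market-clearing price, it is binding.
At P = 46: Qd = 143 - 2·46 = 51 and Qs = 3·46 - 32 = 106.
The quantity actually transacted is the short side, demand: 51.

51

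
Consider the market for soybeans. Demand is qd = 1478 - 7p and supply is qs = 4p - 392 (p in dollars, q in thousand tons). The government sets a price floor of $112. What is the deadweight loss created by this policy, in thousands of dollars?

Without the control the market clears where 1478 - 7p = 4p - 392, i.e. p* = 170 and q* = 288.
The floor of 112 is below the equilibrium price 170, so it is not binding; the market clears at p* = 170, q* = 288.
Since the control does not bind, no trades are prevented and deadweight loss is zero.

0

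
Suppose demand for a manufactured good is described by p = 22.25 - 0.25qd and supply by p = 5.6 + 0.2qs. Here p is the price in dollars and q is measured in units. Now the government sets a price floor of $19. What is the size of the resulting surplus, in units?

54

Rearranging demand gives qd = 89 - 4p; rearranging supply gives qs = 5p - 28. Setting quantity demanded equal to quantity supplied, 89 - 4p = 5p - 28, gives p* = 13 and q* = 37.
The floor of 19 is above the equilibrium price 13, so it binds.
At p = 19: qd = 89 - 4·19 = 13 and qs = 5·19 - 28 = 67.
Surplus = qs - qd = 67 - 13 = 54.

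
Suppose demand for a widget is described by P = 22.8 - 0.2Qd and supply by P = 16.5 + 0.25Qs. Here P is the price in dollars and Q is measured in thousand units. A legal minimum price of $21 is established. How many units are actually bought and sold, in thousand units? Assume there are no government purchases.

Rearranging demand gives Qd = 114 - 5P; rearranging supply gives Qs = 4P - 66. Equilibrium: 114 - 5P = 4P - 66, so 180 = 9P and P* = 20, Q* = 14.
Because the floor (21) lies above the market-clearing price, it is binding.
At P = 21: Qd = 114 - 5·21 = 9 and Qs = 4·21 - 66 = 18.
The quantity actually transacted is the short side, demand: 9.

9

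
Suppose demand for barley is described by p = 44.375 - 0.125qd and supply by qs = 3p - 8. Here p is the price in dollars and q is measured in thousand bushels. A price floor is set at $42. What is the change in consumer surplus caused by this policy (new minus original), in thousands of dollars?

-495

Rearranging demand gives qd = 355 - 8p. Equilibrium: 355 - 8p = 3p - 8, so 363 = 11p and p* = 33, q* = 91.
Because the floor (42) lies above the market-clearing price, it is binding.
At p = 42: qd = 355 - 8·42 = 19 and qs = 3·42 - 8 = 118.
Consumer surplus without the control is ½ · (44.375 - 33) · 91 = 517.5625.
With the floor, consumers buy 19 units at 42, so CS = ½ · (44.375 - 42) · 19 = 22.5625.
Change in consumer surplus = 22.5625 - 517.5625 = -495.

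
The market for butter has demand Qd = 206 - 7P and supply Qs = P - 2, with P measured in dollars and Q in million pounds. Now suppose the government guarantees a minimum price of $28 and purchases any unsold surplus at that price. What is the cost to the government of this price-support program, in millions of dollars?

In a free market, 206 - 7P = P - 2 gives the equilibrium P* = 26, Q* = 24.
The floor of 28 is above the equilibrium price 26, so it binds.
At P = 28: Qd = 206 - 7·28 = 10 and Qs = 28 - 2 = 26.
Surplus = Qs - Qd = 16.
Government expenditure = surplus × support price = 16 × 28 = 448.

448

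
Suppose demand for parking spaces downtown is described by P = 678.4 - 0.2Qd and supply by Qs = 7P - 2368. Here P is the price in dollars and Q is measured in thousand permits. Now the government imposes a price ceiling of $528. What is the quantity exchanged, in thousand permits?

Rearranging demand gives Qd = 3392 - 5P. In a free market, 3392 - 5P = 7P - 2368 gives the equilibrium P* = 480, Q* = 992.
Since 528 is above P* = 480, the ceiling does not bind and the free-market outcome prevails.

992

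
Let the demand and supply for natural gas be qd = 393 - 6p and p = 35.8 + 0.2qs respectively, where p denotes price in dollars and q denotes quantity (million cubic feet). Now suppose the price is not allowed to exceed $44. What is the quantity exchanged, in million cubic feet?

Rearranging supply gives qs = 5p - 179. Without the control the market clears where 393 - 6p = 5p - 179, i.e. p* = 52 and q* = 81.
The ceiling of 44 is below the equilibrium price 52, so it binds.
At p = 44: qd = 393 - 6·44 = 129 and qs = 5·44 - 179 = 41.
The quantity actually transacted is the short side, supply: 41.

41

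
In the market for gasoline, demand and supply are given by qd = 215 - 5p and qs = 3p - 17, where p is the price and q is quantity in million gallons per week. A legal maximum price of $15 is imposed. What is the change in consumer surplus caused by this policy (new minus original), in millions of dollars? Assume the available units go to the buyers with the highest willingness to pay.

Equilibrium: 215 - 5p = 3p - 17, so 232 = 8p and p* = 29, q* = 70.
Because the ceiling (15) lies below the market-clearing price, it is binding.
At p = 15: qd = 215 - 5·15 = 140 and qs = 3·15 - 17 = 28.
Consumer surplus without the control is ½ · (43 - 29) · 70 = 490.
With the ceiling, 28 units are sold at 15 (assume they go to the highest-value buyers). The demand price at q = 28 is 37.4, so CS = ½ · [(43 - 15) + (37.4 - 15)] · 28 = 705.6.
Change in consumer surplus = 705.6 - 490 = 215.6.

215.6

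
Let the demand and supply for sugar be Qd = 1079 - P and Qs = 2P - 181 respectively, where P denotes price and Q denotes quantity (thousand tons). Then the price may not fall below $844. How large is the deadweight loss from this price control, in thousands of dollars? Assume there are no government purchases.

134832

Setting quantity demanded equal to quantity supplied, 1079 - P = 2P - 181, gives P* = 420 and Q* = 659.
Since 844 > 420, the floor is binding.
At P = 844: Qd = 1079 - 844 = 235 and Qs = 2·844 - 181 = 1507.
Quantity traded falls to 235. At Q = 235 the demand price is 1079 - 235 = 844 and the supply price is (181 + 235)/2 = 208.
Deadweight loss = ½ · (844 - 208) · (659 - 235) = ½ · 636 · 424 = 134832.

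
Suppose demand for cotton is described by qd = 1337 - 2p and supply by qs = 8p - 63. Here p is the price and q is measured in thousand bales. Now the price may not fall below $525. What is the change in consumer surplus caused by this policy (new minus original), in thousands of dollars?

-258720

Without the control the market clears where 1337 - 2p = 8p - 63, i.e. p* = 140 and q* = 1057.
The floor of 525 is above the equilibrium price 140, so it binds.
At p = 525: qd = 1337 - 2·525 = 287 and qs = 8·525 - 63 = 4137.
Consumer surplus without the control is ½ · (668.5 - 140) · 1057 = 279312.25.
With the floor, consumers buy 287 units at 525, so CS = ½ · (668.5 - 525) · 287 = 20592.25.
Change in consumer surplus = 20592.25 - 279312.25 = -258720.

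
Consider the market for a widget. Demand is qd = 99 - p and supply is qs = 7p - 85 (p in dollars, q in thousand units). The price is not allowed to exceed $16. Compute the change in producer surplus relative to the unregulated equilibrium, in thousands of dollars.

In a free market, 99 - p = 7p - 85 gives the equilibrium p* = 23, q* = 76.
Because the ceiling (16) lies below the market-clearing price, it is binding.
At p = 16: qd = 99 - 16 = 83 and qs = 7·16 - 85 = 27.
Producer surplus without the control is ½ · (23 - 85/7) · 76 = 2888/7.
With the ceiling, producers sell 27 units at 16, so PS = ½ · (16 - 85/7) · 27 = 729/14.
Change in producer surplus = 729/14 - 2888/7 = -360.5.

-360.5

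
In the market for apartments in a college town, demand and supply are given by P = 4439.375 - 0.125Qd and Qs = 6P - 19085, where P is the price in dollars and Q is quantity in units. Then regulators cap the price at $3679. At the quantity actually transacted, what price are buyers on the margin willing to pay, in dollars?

Rearranging demand gives Qd = 35515 - 8P. Equilibrium: 35515 - 8P = 6P - 19085, so 54600 = 14P and P* = 3900, Q* = 4315.
Since 3679 < 3900, the ceiling is binding.
At P = 3679: Qd = 35515 - 8·3679 = 6083 and Qs = 6·3679 - 19085 = 2989.
Only 2989 units reach the market. On the demand curve, the marginal buyer's willingness to pay at Q = 2989 is (35515 - 2989)/8 = 4065.75.

4065.75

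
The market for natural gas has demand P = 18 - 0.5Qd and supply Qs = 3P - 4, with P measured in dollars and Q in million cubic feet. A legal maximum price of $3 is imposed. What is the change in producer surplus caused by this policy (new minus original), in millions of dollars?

Rearranging demand gives Qd = 36 - 2P. In a free market, 36 - 2P = 3P - 4 gives the equilibrium P* = 8, Q* = 20.
Since 3 < 8, the ceiling is binding.
At P = 3: Qd = 36 - 2·3 = 30 and Qs = 3·3 - 4 = 5.
Producer surplus without the control is ½ · (8 - 4/3) · 20 = 200/3.
With the ceiling, producers sell 5 units at 3, so PS = ½ · (3 - 4/3) · 5 = 25/6.
Change in producer surplus = 25/6 - 200/3 = -62.5.

-62.5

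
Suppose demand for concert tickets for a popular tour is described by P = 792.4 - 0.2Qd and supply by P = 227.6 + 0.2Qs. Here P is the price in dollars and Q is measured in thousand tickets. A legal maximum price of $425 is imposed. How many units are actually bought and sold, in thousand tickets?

Rearranging demand gives Qd = 3962 - 5P; rearranging supply gives Qs = 5P - 1138. Equilibrium: 3962 - 5P = 5P - 1138, so 5100 = 10P and P* = 510, Q* = 1412.
Because the ceiling (425) lies below the market-clearing price, it is binding.
At P = 425: Qd = 3962 - 5·425 = 1837 and Qs = 5·425 - 1138 = 987.
The quantity actually transacted is the short side, supply: 987.

987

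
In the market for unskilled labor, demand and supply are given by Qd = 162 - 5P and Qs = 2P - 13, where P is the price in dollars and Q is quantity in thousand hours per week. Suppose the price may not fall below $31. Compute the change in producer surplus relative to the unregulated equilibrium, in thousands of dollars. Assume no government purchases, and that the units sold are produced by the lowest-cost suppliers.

Without the control the market clears where 162 - 5P = 2P - 13, i.e. P* = 25 and Q* = 37.
Because the floor (31) lies above the market-clearing price, it is binding.
At P = 31: Qd = 162 - 5·31 = 7 and Qs = 2·31 - 13 = 49.
Producer surplus without the control is ½ · (25 - 6.5) · 37 = 342.25.
With the floor, 7 units are sold at 31. The supply price at Q = 7 is 10, so PS = ½ · [(31 - 6.5) + (31 - 10)] · 7 = 159.25.
Change in producer surplus = 159.25 - 342.25 = -183.

-183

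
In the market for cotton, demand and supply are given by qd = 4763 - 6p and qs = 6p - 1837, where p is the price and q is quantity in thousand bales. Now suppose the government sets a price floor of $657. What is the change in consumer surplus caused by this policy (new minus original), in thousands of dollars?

Without the control the market clears where 4763 - 6p = 6p - 1837, i.e. p* = 550 and q* = 1463.
The floor of 657 is above the equilibrium price 550, so it binds.
At p = 657: qd = 4763 - 6·657 = 821 and qs = 6·657 - 1837 = 2105.
Consumer surplus without the control is ½ · (4763/6 - 550) · 1463 = 2140369/12.
With the floor, consumers buy 821 units at 657, so CS = ½ · (4763/6 - 657) · 821 = 674041/12.
Change in consumer surplus = 674041/12 - 2140369/12 = -122194.

-122194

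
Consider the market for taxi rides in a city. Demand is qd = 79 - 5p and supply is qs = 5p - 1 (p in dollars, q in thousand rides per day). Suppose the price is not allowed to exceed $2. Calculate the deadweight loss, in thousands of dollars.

180

In a free market, 79 - 5p = 5p - 1 gives the equilibrium p* = 8, q* = 39.
Because the ceiling (2) lies below the market-clearing price, it is binding.
At p = 2: qd = 79 - 5·2 = 69 and qs = 5·2 - 1 = 9.
Quantity traded falls to 9. At q = 9 the demand price is (79 - 9)/5 = 14 and the supply price is (1 + 9)/5 = 2.
Deadweight loss = ½ · (14 - 2) · (39 - 9) = ½ · 12 · 30 = 180.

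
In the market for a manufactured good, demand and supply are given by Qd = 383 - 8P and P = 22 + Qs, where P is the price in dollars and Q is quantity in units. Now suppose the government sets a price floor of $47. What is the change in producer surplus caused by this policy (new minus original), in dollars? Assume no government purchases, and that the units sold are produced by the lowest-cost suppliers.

-114

Rearranging supply gives Qs = P - 22. In a free market, 383 - 8P = P - 22 gives the equilibrium P* = 45, Q* = 23.
The floor of 47 is above the equilibrium price 45, so it binds.
At P = 47: Qd = 383 - 8·47 = 7 and Qs = 47 - 22 = 25.
Producer surplus without the control is ½ · (45 - 22) · 23 = 264.5.
With the floor, 7 units are sold at 47. The supply price at Q = 7 is 29, so PS = ½ · [(47 - 22) + (47 - 29)] · 7 = 150.5.
Change in producer surplus = 150.5 - 264.5 = -114.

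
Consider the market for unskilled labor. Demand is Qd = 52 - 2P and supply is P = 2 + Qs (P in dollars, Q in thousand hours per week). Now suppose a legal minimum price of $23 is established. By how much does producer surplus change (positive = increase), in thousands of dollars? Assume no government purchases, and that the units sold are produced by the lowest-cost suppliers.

Rearranging supply gives Qs = P - 2. In a free market, 52 - 2P = P - 2 gives the equilibrium P* = 18, Q* = 16.
The floor of 23 is above the equilibrium price 18, so it binds.
At P = 23: Qd = 52 - 2·23 = 6 and Qs = 23 - 2 = 21.
Producer surplus without the control is ½ · (18 - 2) · 16 = 128.
With the floor, 6 units are sold at 23. The supply price at Q = 6 is 8, so PS = ½ · [(23 - 2) + (23 - 8)] · 6 = 108.
Change in producer surplus = 108 - 128 = -20.

-20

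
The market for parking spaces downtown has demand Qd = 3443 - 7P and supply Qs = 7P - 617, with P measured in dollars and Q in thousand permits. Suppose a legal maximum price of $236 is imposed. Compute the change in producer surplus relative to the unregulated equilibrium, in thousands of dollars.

Equilibrium: 3443 - 7P = 7P - 617, so 4060 = 14P and P* = 290, Q* = 1413.
Because the ceiling (236) lies below the market-clearing price, it is binding.
At P = 236: Qd = 3443 - 7·236 = 1791 and Qs = 7·236 - 617 = 1035.
Producer surplus without the control is ½ · (290 - 617/7) · 1413 = 1996569/14.
With the ceiling, producers sell 1035 units at 236, so PS = ½ · (236 - 617/7) · 1035 = 1071225/14.
Change in producer surplus = 1071225/14 - 1996569/14 = -66096.

-66096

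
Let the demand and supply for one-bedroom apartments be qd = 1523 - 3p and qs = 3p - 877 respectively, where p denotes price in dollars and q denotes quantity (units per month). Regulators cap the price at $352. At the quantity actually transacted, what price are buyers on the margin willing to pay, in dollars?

In a free market, 1523 - 3p = 3p - 877 gives the equilibrium p* = 400, q* = 323.
Since 352 < 400, the ceiling is binding.
At p = 352: qd = 1523 - 3·352 = 467 and qs = 3·352 - 877 = 179.
Only 179 units reach the market. On the demand curve, the marginal buyer's willingness to pay at q = 179 is (1523 - 179)/3 = 448.

448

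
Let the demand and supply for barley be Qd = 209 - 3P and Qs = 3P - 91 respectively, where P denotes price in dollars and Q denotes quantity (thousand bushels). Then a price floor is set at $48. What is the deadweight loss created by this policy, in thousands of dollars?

Setting quantity demanded equal to quantity supplied, 209 - 3P = 3P - 91, gives P* = 50 and Q* = 59.
The floor of 48 is below the equilibrium price 50, so it is not binding; the market clears at P* = 50, Q* = 59.
Since the control does not bind, no trades are prevented and deadweight loss is zero.

0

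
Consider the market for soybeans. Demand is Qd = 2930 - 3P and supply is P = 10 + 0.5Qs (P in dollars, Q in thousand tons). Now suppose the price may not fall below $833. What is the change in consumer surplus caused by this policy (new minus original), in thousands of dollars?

Rearranging supply gives Qs = 2P - 20. Without the control the market clears where 2930 - 3P = 2P - 20, i.e. P* = 590 and Q* = 1160.
The floor of 833 is above the equilibrium price 590, so it binds.
At P = 833: Qd = 2930 - 3·833 = 431 and Qs = 2·833 - 20 = 1646.
Consumer surplus without the control is ½ · (2930/3 - 590) · 1160 = 672800/3.
With the floor, consumers buy 431 units at 833, so CS = ½ · (2930/3 - 833) · 431 = 185761/6.
Change in consumer surplus = 185761/6 - 672800/3 = -193306.5.

-193306.5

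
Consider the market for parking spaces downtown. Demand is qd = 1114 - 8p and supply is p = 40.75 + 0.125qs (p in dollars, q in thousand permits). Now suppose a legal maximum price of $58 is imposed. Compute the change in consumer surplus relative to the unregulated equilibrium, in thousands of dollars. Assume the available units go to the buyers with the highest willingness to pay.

Rearranging supply gives qs = 8p - 326. Setting quantity demanded equal to quantity supplied, 1114 - 8p = 8p - 326, gives p* = 90 and q* = 394.
The ceiling of 58 is below the equilibrium price 90, so it binds.
At p = 58: qd = 1114 - 8·58 = 650 and qs = 8·58 - 326 = 138.
Consumer surplus without the control is ½ · (139.25 - 90) · 394 = 9702.25.
With the ceiling, 138 units are sold at 58 (assume they go to the highest-value buyers). The demand price at q = 138 is 122, so CS = ½ · [(139.25 - 58) + (122 - 58)] · 138 = 10022.25.
Change in consumer surplus = 10022.25 - 9702.25 = 320.

320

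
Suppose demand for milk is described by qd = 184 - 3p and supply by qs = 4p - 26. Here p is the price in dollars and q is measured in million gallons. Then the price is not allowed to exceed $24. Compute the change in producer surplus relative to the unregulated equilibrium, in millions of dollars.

-492

In a free market, 184 - 3p = 4p - 26 gives the equilibrium p* = 30, q* = 94.
Since 24 < 30, the ceiling is binding.
At p = 24: qd = 184 - 3·24 = 112 and qs = 4·24 - 26 = 70.
Producer surplus without the control is ½ · (30 - 6.5) · 94 = 1104.5.
With the ceiling, producers sell 70 units at 24, so PS = ½ · (24 - 6.5) · 70 = 612.5.
Change in producer surplus = 612.5 - 1104.5 = -492.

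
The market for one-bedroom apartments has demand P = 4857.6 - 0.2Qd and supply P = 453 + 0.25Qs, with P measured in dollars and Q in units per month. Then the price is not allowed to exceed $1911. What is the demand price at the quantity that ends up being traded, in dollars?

Rearranging demand gives Qd = 24288 - 5P; rearranging supply gives Qs = 4P - 1812. Equilibrium: 24288 - 5P = 4P - 1812, so 26100 = 9P and P* = 2900, Q* = 9788.
The ceiling of 1911 is below the equilibrium price 2900, so it binds.
At P = 1911: Qd = 24288 - 5·1911 = 14733 and Qs = 4·1911 - 1812 = 5832.
Only 5832 units reach the market. On the demand curve, the marginal buyer's willingness to pay at Q = 5832 is (24288 - 5832)/5 = 3691.2.

3691.2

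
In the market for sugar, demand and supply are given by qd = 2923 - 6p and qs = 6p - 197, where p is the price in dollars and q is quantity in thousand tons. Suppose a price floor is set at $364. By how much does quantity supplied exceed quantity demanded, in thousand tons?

In a free market, 2923 - 6p = 6p - 197 gives the equilibrium p* = 260, q* = 1363.
Since 364 > 260, the floor is binding.
At p = 364: qd = 2923 - 6·364 = 739 and qs = 6·364 - 197 = 1987.
Surplus = qs - qd = 1987 - 739 = 1248.

1248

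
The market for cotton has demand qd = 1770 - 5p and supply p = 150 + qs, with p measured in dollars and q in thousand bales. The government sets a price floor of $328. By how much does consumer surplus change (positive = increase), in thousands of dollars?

Rearranging supply gives qs = p - 150. In a free market, 1770 - 5p = p - 150 gives the equilibrium p* = 320, q* = 170.
The floor of 328 is above the equilibrium price 320, so it binds.
At p = 328: qd = 1770 - 5·328 = 130 and qs = 328 - 150 = 178.
Consumer surplus without the control is ½ · (354 - 320) · 170 = 2890.
With the floor, consumers buy 130 units at 328, so CS = ½ · (354 - 328) · 130 = 1690.
Change in consumer surplus = 1690 - 2890 = -1200.

-1200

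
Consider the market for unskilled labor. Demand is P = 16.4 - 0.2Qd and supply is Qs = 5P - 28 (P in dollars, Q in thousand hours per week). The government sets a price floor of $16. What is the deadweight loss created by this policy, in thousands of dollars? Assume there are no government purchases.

125

Rearranging demand gives Qd = 82 - 5P. In a free market, 82 - 5P = 5P - 28 gives the equilibrium P* = 11, Q* = 27.
Since 16 > 11, the floor is binding.
At P = 16: Qd = 82 - 5·16 = 2 and Qs = 5·16 - 28 = 52.
Quantity traded falls to 2. At Q = 2 the demand price is (82 - 2)/5 = 16 and the supply price is (28 + 2)/5 = 6.
Deadweight loss = ½ · (16 - 6) · (27 - 2) = ½ · 10 · 25 = 125.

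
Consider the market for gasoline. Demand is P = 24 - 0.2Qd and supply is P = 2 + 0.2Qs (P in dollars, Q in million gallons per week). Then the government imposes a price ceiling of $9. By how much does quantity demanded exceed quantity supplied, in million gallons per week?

40

Rearranging demand gives Qd = 120 - 5P; rearranging supply gives Qs = 5P - 10. Equilibrium: 120 - 5P = 5P - 10, so 130 = 10P and P* = 13, Q* = 55.
Because the ceiling (9) lies below the market-clearing price, it is binding.
At P = 9: Qd = 120 - 5·9 = 75 and Qs = 5·9 - 10 = 35.
Shortage = Qd - Qs = 75 - 35 = 40.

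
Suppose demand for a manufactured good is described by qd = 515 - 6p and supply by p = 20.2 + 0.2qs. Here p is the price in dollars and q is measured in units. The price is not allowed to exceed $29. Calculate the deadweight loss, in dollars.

3341.25

Rearranging supply gives qs = 5p - 101. Setting quantity demanded equal to quantity supplied, 515 - 6p = 5p - 101, gives p* = 56 and q* = 179.
Since 29 < 56, the ceiling is binding.
At p = 29: qd = 515 - 6·29 = 341 and qs = 5·29 - 101 = 44.
Quantity traded falls to 44. At q = 44 the demand price is (515 - 44)/6 = 78.5 and the supply price is (101 + 44)/5 = 29.
Deadweight loss = ½ · (78.5 - 29) · (179 - 44) = ½ · 49.5 · 135 = 3341.25.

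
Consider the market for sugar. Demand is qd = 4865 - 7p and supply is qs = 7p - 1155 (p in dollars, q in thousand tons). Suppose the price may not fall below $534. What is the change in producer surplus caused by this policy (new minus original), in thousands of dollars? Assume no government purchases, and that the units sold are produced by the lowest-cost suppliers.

In a free market, 4865 - 7p = 7p - 1155 gives the equilibrium p* = 430, q* = 1855.
Because the floor (534) lies above the market-clearing price, it is binding.
At p = 534: qd = 4865 - 7·534 = 1127 and qs = 7·534 - 1155 = 2583.
Producer surplus without the control is ½ · (430 - 165) · 1855 = 245787.5.
With the floor, 1127 units are sold at 534. The supply price at q = 1127 is 326, so PS = ½ · [(534 - 165) + (534 - 326)] · 1127 = 325139.5.
Change in producer surplus = 325139.5 - 245787.5 = 79352.

79352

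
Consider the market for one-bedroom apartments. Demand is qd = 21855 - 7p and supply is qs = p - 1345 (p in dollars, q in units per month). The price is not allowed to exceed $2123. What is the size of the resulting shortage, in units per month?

6216

In a free market, 21855 - 7p = p - 1345 gives the equilibrium p* = 2900, q* = 1555.
The ceiling of 2123 is below the equilibrium price 2900, so it binds.
At p = 2123: qd = 21855 - 7·2123 = 6994 and qs = 2123 - 1345 = 778.
Shortage = qd - qs = 6994 - 778 = 6216.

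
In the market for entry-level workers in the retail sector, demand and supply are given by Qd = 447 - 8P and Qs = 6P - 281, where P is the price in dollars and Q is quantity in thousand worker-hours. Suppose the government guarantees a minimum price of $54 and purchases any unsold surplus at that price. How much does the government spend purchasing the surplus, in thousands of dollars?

Equilibrium: 447 - 8P = 6P - 281, so 728 = 14P and P* = 52, Q* = 31.
Since 54 > 52, the floor is binding.
At P = 54: Qd = 447 - 8·54 = 15 and Qs = 6·54 - 281 = 43.
Surplus = Qs - Qd = 28.
Government expenditure = surplus × support price = 28 × 54 = 1512.

1512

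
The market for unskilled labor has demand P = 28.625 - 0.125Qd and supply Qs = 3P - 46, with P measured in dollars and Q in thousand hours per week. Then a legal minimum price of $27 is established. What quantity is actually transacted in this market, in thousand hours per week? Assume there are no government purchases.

Rearranging demand gives Qd = 229 - 8P. Without the control the market clears where 229 - 8P = 3P - 46, i.e. P* = 25 and Q* = 29.
The floor of 27 is above the equilibrium price 25, so it binds.
At P = 27: Qd = 229 - 8·27 = 13 and Qs = 3·27 - 46 = 35.
The quantity actually transacted is the short side, demand: 13.

13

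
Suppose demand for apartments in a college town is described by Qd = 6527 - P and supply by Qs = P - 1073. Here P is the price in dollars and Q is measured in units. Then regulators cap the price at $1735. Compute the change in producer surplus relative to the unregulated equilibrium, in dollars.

In a free market, 6527 - P = P - 1073 gives the equilibrium P* = 3800, Q* = 2727.
The ceiling of 1735 is below the equilibrium price 3800, so it binds.
At P = 1735: Qd = 6527 - 1735 = 4792 and Qs = 1735 - 1073 = 662.
Producer surplus without the control is ½ · (3800 - 1073) · 2727 = 3718264.5.
With the ceiling, producers sell 662 units at 1735, so PS = ½ · (1735 - 1073) · 662 = 219122.
Change in producer surplus = 219122 - 3718264.5 = -3499142.5.

-3499142.5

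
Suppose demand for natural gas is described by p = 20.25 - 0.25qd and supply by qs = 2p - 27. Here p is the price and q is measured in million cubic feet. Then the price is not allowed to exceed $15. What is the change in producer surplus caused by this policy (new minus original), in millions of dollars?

-18

Rearranging demand gives qd = 81 - 4p. Without the control the market clears where 81 - 4p = 2p - 27, i.e. p* = 18 and q* = 9.
The ceiling of 15 is below the equilibrium price 18, so it binds.
At p = 15: qd = 81 - 4·15 = 21 and qs = 2·15 - 27 = 3.
Producer surplus without the control is ½ · (18 - 13.5) · 9 = 20.25.
With the ceiling, producers sell 3 units at 15, so PS = ½ · (15 - 13.5) · 3 = 2.25.
Change in producer surplus = 2.25 - 20.25 = -18.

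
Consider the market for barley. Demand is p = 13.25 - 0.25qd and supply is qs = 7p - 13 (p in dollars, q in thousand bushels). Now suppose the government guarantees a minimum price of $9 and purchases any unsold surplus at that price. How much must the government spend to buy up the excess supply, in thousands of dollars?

297

Rearranging demand gives qd = 53 - 4p. Without the control the market clears where 53 - 4p = 7p - 13, i.e. p* = 6 and q* = 29.
Because the floor (9) lies above the market-clearing price, it is binding.
At p = 9: qd = 53 - 4·9 = 17 and qs = 7·9 - 13 = 50.
Surplus = qs - qd = 33.
Government expenditure = surplus × support price = 33 × 9 = 297.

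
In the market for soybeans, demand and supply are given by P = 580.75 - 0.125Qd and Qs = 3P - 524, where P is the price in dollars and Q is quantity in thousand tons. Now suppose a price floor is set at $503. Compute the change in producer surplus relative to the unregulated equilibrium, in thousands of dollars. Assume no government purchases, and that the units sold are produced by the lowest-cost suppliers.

8910

Rearranging demand gives Qd = 4646 - 8P. Setting quantity demanded equal to quantity supplied, 4646 - 8P = 3P - 524, gives P* = 470 and Q* = 886.
Because the floor (503) lies above the market-clearing price, it is binding.
At P = 503: Qd = 4646 - 8·503 = 622 and Qs = 3·503 - 524 = 985.
Producer surplus without the control is ½ · (470 - 524/3) · 886 = 392498/3.
With the floor, 622 units are sold at 503. The supply price at Q = 622 is 382, so PS = ½ · [(503 - 524/3) + (503 - 382)] · 622 = 419228/3.
Change in producer surplus = 419228/3 - 392498/3 = 8910.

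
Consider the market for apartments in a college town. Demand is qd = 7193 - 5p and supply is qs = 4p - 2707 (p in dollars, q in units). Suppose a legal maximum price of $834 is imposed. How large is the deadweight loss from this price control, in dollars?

Without the control the market clears where 7193 - 5p = 4p - 2707, i.e. p* = 1100 and q* = 1693.
Since 834 < 1100, the ceiling is binding.
At p = 834: qd = 7193 - 5·834 = 3023 and qs = 4·834 - 2707 = 629.
Quantity traded falls to 629. At q = 629 the demand price is (7193 - 629)/5 = 1312.8 and the supply price is (2707 + 629)/4 = 834.
Deadweight loss = ½ · (1312.8 - 834) · (1693 - 629) = ½ · 478.8 · 1064 = 254721.6.

254721.6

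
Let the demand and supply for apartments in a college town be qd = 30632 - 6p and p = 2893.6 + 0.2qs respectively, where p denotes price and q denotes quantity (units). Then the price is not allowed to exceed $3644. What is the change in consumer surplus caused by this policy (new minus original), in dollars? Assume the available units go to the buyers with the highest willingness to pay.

1277712

Rearranging supply gives qs = 5p - 14468. Without the control the market clears where 30632 - 6p = 5p - 14468, i.e. p* = 4100 and q* = 6032.
Since 3644 < 4100, the ceiling is binding.
At p = 3644: qd = 30632 - 6·3644 = 8768 and qs = 5·3644 - 14468 = 3752.
Consumer surplus without the control is ½ · (15316/3 - 4100) · 6032 = 9096256/3.
With the ceiling, 3752 units are sold at 3644 (assume they go to the highest-value buyers). The demand price at q = 3752 is 4480, so CS = ½ · [(15316/3 - 3644) + (4480 - 3644)] · 3752 = 12929392/3.
Change in consumer surplus = 12929392/3 - 9096256/3 = 1277712.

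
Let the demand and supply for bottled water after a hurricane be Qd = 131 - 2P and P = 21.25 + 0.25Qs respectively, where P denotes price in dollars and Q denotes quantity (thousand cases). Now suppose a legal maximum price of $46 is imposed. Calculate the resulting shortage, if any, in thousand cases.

0

Rearranging supply gives Qs = 4P - 85. Setting quantity demanded equal to quantity supplied, 131 - 2P = 4P - 85, gives P* = 36 and Q* = 59.
The ceiling of 46 is above the equilibrium price 36, so it is not binding; the market clears at P* = 36, Q* = 59.
Since the control does not bind, there is no shortage.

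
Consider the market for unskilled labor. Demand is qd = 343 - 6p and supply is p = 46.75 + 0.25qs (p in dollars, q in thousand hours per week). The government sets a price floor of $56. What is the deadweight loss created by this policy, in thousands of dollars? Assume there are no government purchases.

67.5

Rearranging supply gives qs = 4p - 187. In a free market, 343 - 6p = 4p - 187 gives the equilibrium p* = 53, q* = 25.
Since 56 > 53, the floor is binding.
At p = 56: qd = 343 - 6·56 = 7 and qs = 4·56 - 187 = 37.
Quantity traded falls to 7. At q = 7 the demand price is (343 - 7)/6 = 56 and the supply price is (187 + 7)/4 = 48.5.
Deadweight loss = ½ · (56 - 48.5) · (25 - 7) = ½ · 7.5 · 18 = 67.5.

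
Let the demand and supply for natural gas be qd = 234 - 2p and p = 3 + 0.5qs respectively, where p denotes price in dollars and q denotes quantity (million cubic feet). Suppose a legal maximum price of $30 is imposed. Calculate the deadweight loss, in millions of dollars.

1800

Rearranging supply gives qs = 2p - 6. Equilibrium: 234 - 2p = 2p - 6, so 240 = 4p and p* = 60, q* = 114.
Because the ceiling (30) lies below the market-clearing price, it is binding.
At p = 30: qd = 234 - 2·30 = 174 and qs = 2·30 - 6 = 54.
Quantity traded falls to 54. At q = 54 the demand price is (234 - 54)/2 = 90 and the supply price is (6 + 54)/2 = 30.
Deadweight loss = ½ · (90 - 30) · (114 - 54) = ½ · 60 · 60 = 1800.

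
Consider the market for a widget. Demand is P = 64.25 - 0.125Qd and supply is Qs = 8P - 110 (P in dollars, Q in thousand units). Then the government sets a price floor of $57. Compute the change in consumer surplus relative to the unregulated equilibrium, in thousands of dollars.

-2340

Rearranging demand gives Qd = 514 - 8P. In a free market, 514 - 8P = 8P - 110 gives the equilibrium P* = 39, Q* = 202.
Since 57 > 39, the floor is binding.
At P = 57: Qd = 514 - 8·57 = 58 and Qs = 8·57 - 110 = 346.
Consumer surplus without the control is ½ · (64.25 - 39) · 202 = 2550.25.
With the floor, consumers buy 58 units at 57, so CS = ½ · (64.25 - 57) · 58 = 210.25.
Change in consumer surplus = 210.25 - 2550.25 = -2340.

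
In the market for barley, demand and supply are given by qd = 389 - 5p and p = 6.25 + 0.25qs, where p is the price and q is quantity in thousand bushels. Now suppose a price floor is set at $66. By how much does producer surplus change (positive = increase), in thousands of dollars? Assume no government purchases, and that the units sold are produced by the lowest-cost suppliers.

Rearranging supply gives qs = 4p - 25. Without the control the market clears where 389 - 5p = 4p - 25, i.e. p* = 46 and q* = 159.
Since 66 > 46, the floor is binding.
At p = 66: qd = 389 - 5·66 = 59 and qs = 4·66 - 25 = 239.
Producer surplus without the control is ½ · (46 - 6.25) · 159 = 3160.125.
With the floor, 59 units are sold at 66. The supply price at q = 59 is 21, so PS = ½ · [(66 - 6.25) + (66 - 21)] · 59 = 3090.125.
Change in producer surplus = 3090.125 - 3160.125 = -70.

-70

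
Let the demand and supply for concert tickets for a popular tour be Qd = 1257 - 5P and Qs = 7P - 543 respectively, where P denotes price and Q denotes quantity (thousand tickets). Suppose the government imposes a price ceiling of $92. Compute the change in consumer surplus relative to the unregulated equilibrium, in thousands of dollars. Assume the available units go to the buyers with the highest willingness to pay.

-10625.6

Setting quantity demanded equal to quantity supplied, 1257 - 5P = 7P - 543, gives P* = 150 and Q* = 507.
Since 92 < 150, the ceiling is binding.
At P = 92: Qd = 1257 - 5·92 = 797 and Qs = 7·92 - 543 = 101.
Consumer surplus without the control is ½ · (251.4 - 150) · 507 = 25704.9.
With the ceiling, 101 units are sold at 92 (assume they go to the highest-value buyers). The demand price at Q = 101 is 231.2, so CS = ½ · [(251.4 - 92) + (231.2 - 92)] · 101 = 15079.3.
Change in consumer surplus = 15079.3 - 25704.9 = -10625.6.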